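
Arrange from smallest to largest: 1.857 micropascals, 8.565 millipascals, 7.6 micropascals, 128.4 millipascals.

1.857 micropascals = 0.000001857 pascals
8.565 millipascals = 0.008565 pascals
7.6 micropascals = 0.0000076 pascals
128.4 millipascals = 0.1284 pascals

1.857 micropascals < 7.6 micropascals < 8.565 millipascals < 128.4 millipascals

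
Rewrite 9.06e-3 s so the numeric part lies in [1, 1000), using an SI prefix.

= 9.06e-3 s; 1e-3 is milli.

9.06 ms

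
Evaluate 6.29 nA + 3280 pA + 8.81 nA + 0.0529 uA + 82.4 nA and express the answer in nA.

In nA:
  6.29 nA → 6.29
  3280 pA = 3280 × 10^-3 nA = 3.28
  8.81 nA → 8.81
  0.0529 uA = 0.0529 × 10^3 nA = 52.9
  82.4 nA → 82.4
Sum: 6.29 + 3.28 + 8.81 + 52.9 + 82.4 = 153.68

153.68 nA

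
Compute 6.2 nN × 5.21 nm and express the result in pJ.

6.2 × 10^-9 × 5.21 × 10^-9 = 32.302 × 10^-18 J

0.000032302 pJ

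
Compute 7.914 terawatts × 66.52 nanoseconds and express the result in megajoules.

0.52643928 megajoules

7.914e12 × 66.52e-9 = 526.43928e3 J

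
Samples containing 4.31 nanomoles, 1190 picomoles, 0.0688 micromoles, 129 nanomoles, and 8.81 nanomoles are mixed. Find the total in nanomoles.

212.11 nanomoles

In nanomoles:
  4.31 nanomoles → 4.31
  1190 picomoles = 1190e-3 nanomoles = 1.19
  0.0688 micromoles = 0.0688e3 nanomoles = 68.8
  129 nanomoles → 129
  8.81 nanomoles → 8.81
Sum: 4.31 + 1.19 + 68.8 + 129 + 8.81 = 212.11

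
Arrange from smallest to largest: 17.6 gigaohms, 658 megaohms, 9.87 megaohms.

17.6 gigaohms = 17600000000 ohms
658 megaohms = 658000000 ohms
9.87 megaohms = 9870000 ohms

9.87 megaohms < 658 megaohms < 17.6 gigaohms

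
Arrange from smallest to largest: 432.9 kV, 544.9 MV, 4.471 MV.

432.9 kV < 4.471 MV < 544.9 MV

432.9 kV = 432900 V
544.9 MV = 544900000 V
4.471 MV = 4471000 V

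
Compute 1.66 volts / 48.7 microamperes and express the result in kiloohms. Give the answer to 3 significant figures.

34.1 kiloohms

(1.66) / (48.7 × 10⁻⁶) = 0.034086 × 10⁶ Ω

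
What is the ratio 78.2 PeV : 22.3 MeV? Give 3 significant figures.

(78.2e15) / (22.3e6) = 3.507e9

3510000000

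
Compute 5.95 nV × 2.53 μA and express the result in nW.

5.95 × 10^-9 × 2.53 × 10^-6 = 15.0535 × 10^-15 W

0.0000150535 nW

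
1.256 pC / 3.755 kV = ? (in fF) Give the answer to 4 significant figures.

0.3345 fF

(1.256e-12) / (3.755e3) = 0.334487e-15 F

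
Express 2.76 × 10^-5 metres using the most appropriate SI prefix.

27.6 micrometres

= 27.6 × 10^-6 metres; 10^-6 is micro.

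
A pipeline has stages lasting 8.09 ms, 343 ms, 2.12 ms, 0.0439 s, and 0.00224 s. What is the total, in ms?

399.35 ms

In ms:
  8.09 ms → 8.09
  343 ms → 343
  2.12 ms → 2.12
  0.0439 s = 0.0439 × 10³ ms = 43.9
  0.00224 s = 0.00224 × 10³ ms = 2.24
Sum: 8.09 + 343 + 2.12 + 43.9 + 2.24 = 399.35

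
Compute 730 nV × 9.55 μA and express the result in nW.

0.0069715 nW

730 × 10⁻⁹ × 9.55 × 10⁻⁶ = 6971.5 × 10⁻¹⁵ W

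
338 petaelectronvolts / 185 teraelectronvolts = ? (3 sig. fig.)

(338 × 10^15) / (185 × 10^12) = 1.827 × 10^3

1830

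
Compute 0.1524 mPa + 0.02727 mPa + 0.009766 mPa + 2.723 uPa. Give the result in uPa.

192.159 uPa

In uPa:
  0.1524 mPa = 0.1524 × 10^3 uPa = 152.4
  0.02727 mPa = 0.02727 × 10^3 uPa = 27.27
  0.009766 mPa = 0.009766 × 10^3 uPa = 9.766
  2.723 uPa → 2.723
Sum: 152.4 + 27.27 + 9.766 + 2.723 = 192.159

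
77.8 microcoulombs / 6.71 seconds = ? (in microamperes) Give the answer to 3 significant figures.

11.6 microamperes

(77.8e-6) / (6.71) = 11.595e-6 A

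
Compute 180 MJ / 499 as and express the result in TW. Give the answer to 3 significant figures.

361000000000 TW

(180 × 10^6) / (499 × 10^-18) = 0.36072 × 10^24 W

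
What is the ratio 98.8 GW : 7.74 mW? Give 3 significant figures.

(98.8e9) / (7.74e-3) = 12.76e12

12800000000000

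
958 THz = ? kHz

958000000000 kHz

tera = 1e12, kilo = 1e3; factor is 1e9.
958 × 1e9 = 958000000000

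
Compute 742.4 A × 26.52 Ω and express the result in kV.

742.4 × 26.52 = 19688.448 V

19.688448 kV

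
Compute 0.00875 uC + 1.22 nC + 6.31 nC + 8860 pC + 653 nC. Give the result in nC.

678.14 nC

In nC:
  0.00875 uC = 0.00875 × 10³ nC = 8.75
  1.22 nC → 1.22
  6.31 nC → 6.31
  8860 pC = 8860 × 10⁻³ nC = 8.86
  653 nC → 653
Sum: 8.75 + 1.22 + 6.31 + 8.86 + 653 = 678.14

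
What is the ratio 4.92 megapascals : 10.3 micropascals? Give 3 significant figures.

478000000000

(4.92 × 10⁶) / (10.3 × 10⁻⁶) = 0.4777 × 10¹²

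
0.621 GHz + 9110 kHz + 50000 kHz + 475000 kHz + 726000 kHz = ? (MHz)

1881.11 MHz

In MHz:
  0.621 GHz = 0.621 × 10³ MHz = 621
  9110 kHz = 9110 × 10⁻³ MHz = 9.11
  50000 kHz = 50000 × 10⁻³ MHz = 50
  475000 kHz = 475000 × 10⁻³ MHz = 475
  726000 kHz = 726000 × 10⁻³ MHz = 726
Sum: 621 + 9.11 + 50 + 475 + 726 = 1881.11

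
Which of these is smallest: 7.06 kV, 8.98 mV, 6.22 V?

7.06 kV = 7060 V
8.98 mV = 0.00898 V
6.22 V = 6.22 V

8.98 mV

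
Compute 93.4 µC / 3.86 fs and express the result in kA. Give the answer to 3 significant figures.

24200000 kA

(93.4e-6) / (3.86e-15) = 24.197e9 A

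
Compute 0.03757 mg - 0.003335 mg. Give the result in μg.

34.235 μg

In μg:
  0.03757 mg = 0.03757 × 10³ μg = 37.57
  0.003335 mg = 0.003335 × 10³ μg = 3.335
Difference: 37.57 - 3.335 = 34.235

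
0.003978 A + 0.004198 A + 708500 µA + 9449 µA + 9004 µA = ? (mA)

735.129 mA

In mA:
  0.003978 A = 0.003978e3 mA = 3.978
  0.004198 A = 0.004198e3 mA = 4.198
  708500 µA = 708500e-3 mA = 708.5
  9449 µA = 9449e-3 mA = 9.449
  9004 µA = 9004e-3 mA = 9.004
Sum: 3.978 + 4.198 + 708.5 + 9.449 + 9.004 = 735.129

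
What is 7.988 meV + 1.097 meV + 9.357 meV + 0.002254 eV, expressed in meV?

20.696 meV

In meV:
  7.988 meV → 7.988
  1.097 meV → 1.097
  9.357 meV → 9.357
  0.002254 eV = 0.002254e3 meV = 2.254
Sum: 7.988 + 1.097 + 9.357 + 2.254 = 20.696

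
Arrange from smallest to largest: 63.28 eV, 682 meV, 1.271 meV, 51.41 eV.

1.271 meV < 682 meV < 51.41 eV < 63.28 eV

63.28 eV = 63.28 eV
682 meV = 0.682 eV
1.271 meV = 0.001271 eV
51.41 eV = 51.41 eV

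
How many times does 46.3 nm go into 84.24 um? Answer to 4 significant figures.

(84.24e-6) / (46.3e-9) = 1.8194e3

1819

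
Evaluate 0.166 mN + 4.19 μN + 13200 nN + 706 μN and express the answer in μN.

In μN:
  0.166 mN = 0.166 × 10^3 μN = 166
  4.19 μN → 4.19
  13200 nN = 13200 × 10^-3 μN = 13.2
  706 μN → 706
Sum: 166 + 4.19 + 13.2 + 706 = 889.39

889.39 μN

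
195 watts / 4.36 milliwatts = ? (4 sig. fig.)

44720

(195) / (4.36 × 10^-3) = 44.725 × 10^3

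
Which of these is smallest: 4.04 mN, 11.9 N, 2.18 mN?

4.04 mN = 0.00404 N
11.9 N = 11.9 N
2.18 mN = 0.00218 N

2.18 mN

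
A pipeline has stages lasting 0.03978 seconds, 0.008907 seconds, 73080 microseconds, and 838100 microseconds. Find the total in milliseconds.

In milliseconds:
  0.03978 seconds = 0.03978 × 10^3 milliseconds = 39.78
  0.008907 seconds = 0.008907 × 10^3 milliseconds = 8.907
  73080 microseconds = 73080 × 10^-3 milliseconds = 73.08
  838100 microseconds = 838100 × 10^-3 milliseconds = 838.1
Sum: 39.78 + 8.907 + 73.08 + 838.1 = 959.867

959.867 milliseconds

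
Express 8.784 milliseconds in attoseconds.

milli = 1e-3, atto = 1e-18; factor is 1e15.
8.784 × 1e15 = 8784000000000000

8784000000000000 attoseconds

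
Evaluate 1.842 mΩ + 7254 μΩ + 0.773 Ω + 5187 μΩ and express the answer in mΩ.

787.283 mΩ

In mΩ:
  1.842 mΩ → 1.842
  7254 μΩ = 7254e-3 mΩ = 7.254
  0.773 Ω = 0.773e3 mΩ = 773
  5187 μΩ = 5187e-3 mΩ = 5.187
Sum: 1.842 + 7.254 + 773 + 5.187 = 787.283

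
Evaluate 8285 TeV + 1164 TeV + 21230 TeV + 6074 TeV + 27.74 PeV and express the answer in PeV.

64.493 PeV

In PeV:
  8285 TeV = 8285e-3 PeV = 8.285
  1164 TeV = 1164e-3 PeV = 1.164
  21230 TeV = 21230e-3 PeV = 21.23
  6074 TeV = 6074e-3 PeV = 6.074
  27.74 PeV → 27.74
Sum: 8.285 + 1.164 + 21.23 + 6.074 + 27.74 = 64.493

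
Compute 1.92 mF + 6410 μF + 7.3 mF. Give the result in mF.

In mF:
  1.92 mF → 1.92
  6410 μF = 6410 × 10^-3 mF = 6.41
  7.3 mF → 7.3
Sum: 1.92 + 6.41 + 7.3 = 15.63

15.63 mF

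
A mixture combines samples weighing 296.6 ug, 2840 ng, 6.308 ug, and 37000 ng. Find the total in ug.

342.748 ug

In ug:
  296.6 ug → 296.6
  2840 ng = 2840 × 10^-3 ug = 2.84
  6.308 ug → 6.308
  37000 ng = 37000 × 10^-3 ug = 37
Sum: 296.6 + 2.84 + 6.308 + 37 = 342.748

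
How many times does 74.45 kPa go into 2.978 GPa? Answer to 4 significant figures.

(2.978 × 10^9) / (74.45 × 10^3) = 0.04 × 10^6

40000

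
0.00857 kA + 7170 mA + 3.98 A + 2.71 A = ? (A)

22.43 A

In A:
  0.00857 kA = 0.00857e3 A = 8.57
  7170 mA = 7170e-3 A = 7.17
  3.98 A → 3.98
  2.71 A → 2.71
Sum: 8.57 + 7.17 + 3.98 + 2.71 = 22.43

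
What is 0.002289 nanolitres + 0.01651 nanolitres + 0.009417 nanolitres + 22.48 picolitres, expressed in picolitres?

50.696 picolitres

In picolitres:
  0.002289 nanolitres = 0.002289 × 10^3 picolitres = 2.289
  0.01651 nanolitres = 0.01651 × 10^3 picolitres = 16.51
  0.009417 nanolitres = 0.009417 × 10^3 picolitres = 9.417
  22.48 picolitres → 22.48
Sum: 2.289 + 16.51 + 9.417 + 22.48 = 50.696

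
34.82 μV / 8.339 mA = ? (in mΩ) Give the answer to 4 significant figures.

4.176 mΩ

(34.82e-6) / (8.339e-3) = 4.17556e-3 Ω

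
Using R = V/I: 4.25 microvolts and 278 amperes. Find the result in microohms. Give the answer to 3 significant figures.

0.0153 microohms

(4.25 × 10^-6) / (278) = 0.015288 × 10^-6 Ω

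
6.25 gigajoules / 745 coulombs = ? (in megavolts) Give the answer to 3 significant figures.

(6.25 × 10⁹) / (745) = 0.0083893 × 10⁹ V

8.39 megavolts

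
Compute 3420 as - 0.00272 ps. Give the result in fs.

0.7 fs

In fs:
  3420 as = 3420 × 10⁻³ fs = 3.42
  0.00272 ps = 0.00272 × 10³ fs = 2.72
Difference: 3.42 - 2.72 = 0.7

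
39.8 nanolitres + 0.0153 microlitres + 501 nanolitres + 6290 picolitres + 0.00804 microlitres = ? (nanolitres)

570.43 nanolitres

In nanolitres:
  39.8 nanolitres → 39.8
  0.0153 microlitres = 0.0153 × 10^3 nanolitres = 15.3
  501 nanolitres → 501
  6290 picolitres = 6290 × 10^-3 nanolitres = 6.29
  0.00804 microlitres = 0.00804 × 10^3 nanolitres = 8.04
Sum: 39.8 + 15.3 + 501 + 6.29 + 8.04 = 570.43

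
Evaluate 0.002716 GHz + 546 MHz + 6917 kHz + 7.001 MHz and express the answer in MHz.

In MHz:
  0.002716 GHz = 0.002716e3 MHz = 2.716
  546 MHz → 546
  6917 kHz = 6917e-3 MHz = 6.917
  7.001 MHz → 7.001
Sum: 2.716 + 546 + 6.917 + 7.001 = 562.634

562.634 MHz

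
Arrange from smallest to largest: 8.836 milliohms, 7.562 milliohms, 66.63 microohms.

8.836 milliohms = 0.008836 ohms
7.562 milliohms = 0.007562 ohms
66.63 microohms = 0.00006663 ohms

66.63 microohms < 7.562 milliohms < 8.836 milliohms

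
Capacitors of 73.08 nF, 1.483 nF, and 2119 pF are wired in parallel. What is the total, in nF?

In nF:
  73.08 nF → 73.08
  1.483 nF → 1.483
  2119 pF = 2119 × 10⁻³ nF = 2.119
Sum: 73.08 + 1.483 + 2.119 = 76.682

76.682 nF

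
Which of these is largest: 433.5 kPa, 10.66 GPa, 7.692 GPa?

10.66 GPa

433.5 kPa = 433500 Pa
10.66 GPa = 10660000000 Pa
7.692 GPa = 7692000000 Pa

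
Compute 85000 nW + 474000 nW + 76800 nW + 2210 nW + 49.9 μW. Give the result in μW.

687.91 μW

In μW:
  85000 nW = 85000 × 10⁻³ μW = 85
  474000 nW = 474000 × 10⁻³ μW = 474
  76800 nW = 76800 × 10⁻³ μW = 76.8
  2210 nW = 2210 × 10⁻³ μW = 2.21
  49.9 μW → 49.9
Sum: 85 + 474 + 76.8 + 2.21 + 49.9 = 687.91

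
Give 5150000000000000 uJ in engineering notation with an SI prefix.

5.15 GJ

= 5.15 × 10^9 J; 10^9 is giga.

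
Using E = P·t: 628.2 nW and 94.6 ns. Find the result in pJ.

0.05942772 pJ

628.2 × 10^-9 × 94.6 × 10^-9 = 59427.72 × 10^-18 J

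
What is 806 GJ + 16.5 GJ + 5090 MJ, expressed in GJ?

In GJ:
  806 GJ → 806
  16.5 GJ → 16.5
  5090 MJ = 5090e-3 GJ = 5.09
Sum: 806 + 16.5 + 5.09 = 827.59

827.59 GJ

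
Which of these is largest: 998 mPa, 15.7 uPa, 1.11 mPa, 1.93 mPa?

998 mPa

998 mPa = 0.998 Pa
15.7 uPa = 0.0000157 Pa
1.11 mPa = 0.00111 Pa
1.93 mPa = 0.00193 Pa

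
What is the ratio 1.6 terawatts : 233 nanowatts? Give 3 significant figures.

(1.6e12) / (233e-9) = 0.006867e21

6870000000000000000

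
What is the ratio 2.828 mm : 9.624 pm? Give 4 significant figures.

(2.828 × 10^-3) / (9.624 × 10^-12) = 0.29385 × 10^9

293800000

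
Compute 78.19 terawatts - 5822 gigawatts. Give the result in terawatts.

In terawatts:
  78.19 terawatts → 78.19
  5822 gigawatts = 5822 × 10⁻³ terawatts = 5.822
Difference: 78.19 - 5.822 = 72.368

72.368 terawatts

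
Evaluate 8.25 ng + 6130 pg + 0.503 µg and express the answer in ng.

517.38 ng

In ng:
  8.25 ng → 8.25
  6130 pg = 6130 × 10⁻³ ng = 6.13
  0.503 µg = 0.503 × 10³ ng = 503
Sum: 8.25 + 6.13 + 503 = 517.38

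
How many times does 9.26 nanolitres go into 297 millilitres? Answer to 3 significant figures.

(297e-3) / (9.26e-9) = 32.07e6

32100000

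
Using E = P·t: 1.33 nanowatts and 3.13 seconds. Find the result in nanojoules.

1.33 × 10^-9 × 3.13 = 4.1629 × 10^-9 J

4.1629 nanojoules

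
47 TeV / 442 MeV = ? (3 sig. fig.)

(47 × 10¹²) / (442 × 10⁶) = 0.1063 × 10⁶

106000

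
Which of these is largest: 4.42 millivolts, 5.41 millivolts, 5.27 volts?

5.27 volts

4.42 millivolts = 0.00442 volts
5.41 millivolts = 0.00541 volts
5.27 volts = 5.27 volts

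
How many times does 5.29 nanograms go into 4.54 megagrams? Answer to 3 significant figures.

858000000000000

(4.54e6) / (5.29e-9) = 0.8582e15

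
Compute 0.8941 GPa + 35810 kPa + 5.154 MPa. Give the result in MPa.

935.064 MPa

In MPa:
  0.8941 GPa = 0.8941e3 MPa = 894.1
  35810 kPa = 35810e-3 MPa = 35.81
  5.154 MPa → 5.154
Sum: 894.1 + 35.81 + 5.154 = 935.064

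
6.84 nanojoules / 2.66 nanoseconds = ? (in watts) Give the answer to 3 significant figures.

(6.84 × 10⁻⁹) / (2.66 × 10⁻⁹) = 2.5714 W

2.57 watts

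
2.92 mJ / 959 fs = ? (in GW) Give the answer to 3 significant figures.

3.04 GW

(2.92e-3) / (959e-15) = 0.0030448e12 W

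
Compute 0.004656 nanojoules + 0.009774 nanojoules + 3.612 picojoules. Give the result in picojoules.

In picojoules:
  0.004656 nanojoules = 0.004656 × 10^3 picojoules = 4.656
  0.009774 nanojoules = 0.009774 × 10^3 picojoules = 9.774
  3.612 picojoules → 3.612
Sum: 4.656 + 9.774 + 3.612 = 18.042

18.042 picojoules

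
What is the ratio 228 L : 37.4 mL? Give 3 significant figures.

6100

(228) / (37.4 × 10^-3) = 6.096 × 10^3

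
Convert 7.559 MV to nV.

7559000000000000 nV

mega = 10⁶, nano = 10⁻⁹; factor is 10¹⁵.
7.559 × 10¹⁵ = 7559000000000000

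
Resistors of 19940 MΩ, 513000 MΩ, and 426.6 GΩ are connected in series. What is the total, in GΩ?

In GΩ:
  19940 MΩ = 19940e-3 GΩ = 19.94
  513000 MΩ = 513000e-3 GΩ = 513
  426.6 GΩ → 426.6
Sum: 19.94 + 513 + 426.6 = 959.54

959.54 GΩ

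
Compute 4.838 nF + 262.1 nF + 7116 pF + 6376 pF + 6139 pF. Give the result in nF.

286.569 nF

In nF:
  4.838 nF → 4.838
  262.1 nF → 262.1
  7116 pF = 7116e-3 nF = 7.116
  6376 pF = 6376e-3 nF = 6.376
  6139 pF = 6139e-3 nF = 6.139
Sum: 4.838 + 262.1 + 7.116 + 6.376 + 6.139 = 286.569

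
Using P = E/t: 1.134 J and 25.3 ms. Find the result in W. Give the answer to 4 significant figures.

44.82 W

(1.134) / (25.3e-3) = 0.0448221e3 W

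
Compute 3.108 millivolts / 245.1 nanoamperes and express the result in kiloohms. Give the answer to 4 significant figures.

(3.108 × 10⁻³) / (245.1 × 10⁻⁹) = 0.0126805 × 10⁶ Ω

12.68 kiloohms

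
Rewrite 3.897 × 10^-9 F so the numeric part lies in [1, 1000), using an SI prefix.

= 3.897 × 10^-9 F; 10^-9 is nano.

3.897 nF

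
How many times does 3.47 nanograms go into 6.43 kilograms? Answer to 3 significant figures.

1850000000000

(6.43 × 10³) / (3.47 × 10⁻⁹) = 1.853 × 10¹²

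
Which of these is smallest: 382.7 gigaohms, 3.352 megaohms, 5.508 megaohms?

3.352 megaohms

382.7 gigaohms = 382700000000 ohms
3.352 megaohms = 3352000 ohms
5.508 megaohms = 5508000 ohms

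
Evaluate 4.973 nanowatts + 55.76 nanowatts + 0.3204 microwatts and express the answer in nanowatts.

In nanowatts:
  4.973 nanowatts → 4.973
  55.76 nanowatts → 55.76
  0.3204 microwatts = 0.3204 × 10^3 nanowatts = 320.4
Sum: 4.973 + 55.76 + 320.4 = 381.133

381.133 nanowatts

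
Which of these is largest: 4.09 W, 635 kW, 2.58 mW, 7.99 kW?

635 kW

4.09 W = 4.09 W
635 kW = 635000 W
2.58 mW = 0.00258 W
7.99 kW = 7990 W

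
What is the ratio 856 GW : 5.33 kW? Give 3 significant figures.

(856e9) / (5.33e3) = 160.6e6

161000000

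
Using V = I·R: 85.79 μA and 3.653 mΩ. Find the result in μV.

85.79e-6 × 3.653e-3 = 313.39087e-9 V

0.31339087 μV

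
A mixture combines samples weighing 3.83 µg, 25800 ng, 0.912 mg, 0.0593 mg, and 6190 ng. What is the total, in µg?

In µg:
  3.83 µg → 3.83
  25800 ng = 25800e-3 µg = 25.8
  0.912 mg = 0.912e3 µg = 912
  0.0593 mg = 0.0593e3 µg = 59.3
  6190 ng = 6190e-3 µg = 6.19
Sum: 3.83 + 25.8 + 912 + 59.3 + 6.19 = 1007.12

1007.12 µg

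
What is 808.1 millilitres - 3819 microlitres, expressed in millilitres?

In millilitres:
  808.1 millilitres → 808.1
  3819 microlitres = 3819e-3 millilitres = 3.819
Difference: 808.1 - 3.819 = 804.281

804.281 millilitres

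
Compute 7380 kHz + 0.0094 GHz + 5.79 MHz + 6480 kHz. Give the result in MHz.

In MHz:
  7380 kHz = 7380 × 10⁻³ MHz = 7.38
  0.0094 GHz = 0.0094 × 10³ MHz = 9.4
  5.79 MHz → 5.79
  6480 kHz = 6480 × 10⁻³ MHz = 6.48
Sum: 7.38 + 9.4 + 5.79 + 6.48 = 29.05

29.05 MHz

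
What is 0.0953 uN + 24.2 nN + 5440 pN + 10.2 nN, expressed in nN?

In nN:
  0.0953 uN = 0.0953 × 10^3 nN = 95.3
  24.2 nN → 24.2
  5440 pN = 5440 × 10^-3 nN = 5.44
  10.2 nN → 10.2
Sum: 95.3 + 24.2 + 5.44 + 10.2 = 135.14

135.14 nN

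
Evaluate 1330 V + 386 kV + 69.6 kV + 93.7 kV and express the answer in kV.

550.63 kV

In kV:
  1330 V = 1330 × 10⁻³ kV = 1.33
  386 kV → 386
  69.6 kV → 69.6
  93.7 kV → 93.7
Sum: 1.33 + 386 + 69.6 + 93.7 = 550.63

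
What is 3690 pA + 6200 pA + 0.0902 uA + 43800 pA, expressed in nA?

In nA:
  3690 pA = 3690 × 10^-3 nA = 3.69
  6200 pA = 6200 × 10^-3 nA = 6.2
  0.0902 uA = 0.0902 × 10^3 nA = 90.2
  43800 pA = 43800 × 10^-3 nA = 43.8
Sum: 3.69 + 6.2 + 90.2 + 43.8 = 143.89

143.89 nA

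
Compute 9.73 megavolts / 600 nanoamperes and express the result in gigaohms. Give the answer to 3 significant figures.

(9.73 × 10⁶) / (600 × 10⁻⁹) = 0.016217 × 10¹⁵ Ω

16200 gigaohms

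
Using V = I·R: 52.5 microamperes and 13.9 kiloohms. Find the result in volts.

52.5 × 10⁻⁶ × 13.9 × 10³ = 729.75 × 10⁻³ V

0.72975 volts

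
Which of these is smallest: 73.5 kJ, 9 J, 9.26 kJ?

9 J

73.5 kJ = 73500 J
9 J = 9 J
9.26 kJ = 9260 J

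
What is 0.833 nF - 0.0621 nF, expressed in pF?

In pF:
  0.833 nF = 0.833 × 10³ pF = 833
  0.0621 nF = 0.0621 × 10³ pF = 62.1
Difference: 833 - 62.1 = 770.9

770.9 pF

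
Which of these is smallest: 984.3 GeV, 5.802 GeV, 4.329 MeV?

4.329 MeV

984.3 GeV = 984300000000 eV
5.802 GeV = 5802000000 eV
4.329 MeV = 4329000 eV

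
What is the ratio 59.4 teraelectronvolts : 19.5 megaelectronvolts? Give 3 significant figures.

(59.4 × 10¹²) / (19.5 × 10⁶) = 3.046 × 10⁶

3050000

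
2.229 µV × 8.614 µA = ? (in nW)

0.019200606 nW

2.229e-6 × 8.614e-6 = 19.200606e-12 W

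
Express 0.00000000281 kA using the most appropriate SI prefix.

2.81 uA

= 2.81 × 10^-6 A; 10^-6 is micro.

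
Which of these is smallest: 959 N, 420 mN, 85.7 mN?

85.7 mN

959 N = 959 N
420 mN = 0.42 N
85.7 mN = 0.0857 N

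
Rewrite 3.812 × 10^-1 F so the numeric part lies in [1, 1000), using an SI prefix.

= 381.2 × 10^-3 F; 10^-3 is milli.

381.2 mF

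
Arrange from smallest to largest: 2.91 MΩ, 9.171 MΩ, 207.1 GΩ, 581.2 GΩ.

2.91 MΩ = 2910000 Ω
9.171 MΩ = 9171000 Ω
207.1 GΩ = 207100000000 Ω
581.2 GΩ = 581200000000 Ω

2.91 MΩ < 9.171 MΩ < 207.1 GΩ < 581.2 GΩ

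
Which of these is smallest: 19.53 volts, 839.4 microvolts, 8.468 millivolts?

19.53 volts = 19.53 volts
839.4 microvolts = 0.0008394 volts
8.468 millivolts = 0.008468 volts

839.4 microvolts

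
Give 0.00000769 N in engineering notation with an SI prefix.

= 7.69 × 10^-6 N; 10^-6 is micro.

7.69 uN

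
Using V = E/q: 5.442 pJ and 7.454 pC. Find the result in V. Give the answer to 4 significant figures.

0.7301 V

(5.442e-12) / (7.454e-12) = 0.730078 V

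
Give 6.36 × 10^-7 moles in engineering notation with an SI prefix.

= 636 × 10^-9 moles; 10^-9 is nano.

636 nanomoles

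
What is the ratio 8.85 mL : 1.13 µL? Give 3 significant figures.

7830

(8.85e-3) / (1.13e-6) = 7.832e3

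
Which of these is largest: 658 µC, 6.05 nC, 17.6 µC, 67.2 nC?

658 µC

658 µC = 0.000658 C
6.05 nC = 0.00000000605 C
17.6 µC = 0.0000176 C
67.2 nC = 0.0000000672 C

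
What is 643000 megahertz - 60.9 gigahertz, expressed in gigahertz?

582.1 gigahertz

In gigahertz:
  643000 megahertz = 643000 × 10^-3 gigahertz = 643
  60.9 gigahertz → 60.9
Difference: 643 - 60.9 = 582.1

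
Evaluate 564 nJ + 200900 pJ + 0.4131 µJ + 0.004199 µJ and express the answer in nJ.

In nJ:
  564 nJ → 564
  200900 pJ = 200900 × 10⁻³ nJ = 200.9
  0.4131 µJ = 0.4131 × 10³ nJ = 413.1
  0.004199 µJ = 0.004199 × 10³ nJ = 4.199
Sum: 564 + 200.9 + 413.1 + 4.199 = 1182.199

1182.199 nJ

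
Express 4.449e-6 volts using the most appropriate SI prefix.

= 4.449e-6 volts; 1e-6 is micro.

4.449 microvolts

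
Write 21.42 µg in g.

micro = 10^-6, (no prefix) = 10^0; factor is 10^-6.
21.42 × 10^-6 = 0.00002142

0.00002142 g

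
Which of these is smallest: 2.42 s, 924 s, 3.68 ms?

2.42 s = 2.42 s
924 s = 924 s
3.68 ms = 0.00368 s

3.68 ms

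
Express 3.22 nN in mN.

0.00000322 mN

nano = 10^-9, milli = 10^-3; factor is 10^-6.
3.22 × 10^-6 = 0.00000322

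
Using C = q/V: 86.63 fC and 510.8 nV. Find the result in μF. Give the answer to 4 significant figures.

(86.63 × 10^-15) / (510.8 × 10^-9) = 0.169597 × 10^-6 F

0.1696 μF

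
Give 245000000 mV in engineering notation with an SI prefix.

245 kV

= 245 × 10^3 V; 10^3 is kilo.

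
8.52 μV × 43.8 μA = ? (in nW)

0.373176 nW

8.52 × 10⁻⁶ × 43.8 × 10⁻⁶ = 373.176 × 10⁻¹² W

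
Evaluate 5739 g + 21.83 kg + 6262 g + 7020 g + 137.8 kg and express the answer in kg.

In kg:
  5739 g = 5739 × 10^-3 kg = 5.739
  21.83 kg → 21.83
  6262 g = 6262 × 10^-3 kg = 6.262
  7020 g = 7020 × 10^-3 kg = 7.02
  137.8 kg → 137.8
Sum: 5.739 + 21.83 + 6.262 + 7.02 + 137.8 = 178.651

178.651 kg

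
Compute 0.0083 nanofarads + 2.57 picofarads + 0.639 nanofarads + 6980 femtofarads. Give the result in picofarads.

In picofarads:
  0.0083 nanofarads = 0.0083e3 picofarads = 8.3
  2.57 picofarads → 2.57
  0.639 nanofarads = 0.639e3 picofarads = 639
  6980 femtofarads = 6980e-3 picofarads = 6.98
Sum: 8.3 + 2.57 + 639 + 6.98 = 656.85

656.85 picofarads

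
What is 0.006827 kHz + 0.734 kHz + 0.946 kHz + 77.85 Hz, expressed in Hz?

In Hz:
  0.006827 kHz = 0.006827e3 Hz = 6.827
  0.734 kHz = 0.734e3 Hz = 734
  0.946 kHz = 0.946e3 Hz = 946
  77.85 Hz → 77.85
Sum: 6.827 + 734 + 946 + 77.85 = 1764.677

1764.677 Hz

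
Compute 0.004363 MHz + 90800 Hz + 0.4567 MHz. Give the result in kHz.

551.863 kHz

In kHz:
  0.004363 MHz = 0.004363e3 kHz = 4.363
  90800 Hz = 90800e-3 kHz = 90.8
  0.4567 MHz = 0.4567e3 kHz = 456.7
Sum: 4.363 + 90.8 + 456.7 = 551.863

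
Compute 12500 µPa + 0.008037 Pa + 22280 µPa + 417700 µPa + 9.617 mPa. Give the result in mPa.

In mPa:
  12500 µPa = 12500 × 10^-3 mPa = 12.5
  0.008037 Pa = 0.008037 × 10^3 mPa = 8.037
  22280 µPa = 22280 × 10^-3 mPa = 22.28
  417700 µPa = 417700 × 10^-3 mPa = 417.7
  9.617 mPa → 9.617
Sum: 12.5 + 8.037 + 22.28 + 417.7 + 9.617 = 470.134

470.134 mPa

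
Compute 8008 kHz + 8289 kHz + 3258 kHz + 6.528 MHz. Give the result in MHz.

26.083 MHz

In MHz:
  8008 kHz = 8008e-3 MHz = 8.008
  8289 kHz = 8289e-3 MHz = 8.289
  3258 kHz = 3258e-3 MHz = 3.258
  6.528 MHz → 6.528
Sum: 8.008 + 8.289 + 3.258 + 6.528 = 26.083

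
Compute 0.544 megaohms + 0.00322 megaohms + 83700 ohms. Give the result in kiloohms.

630.92 kiloohms

In kiloohms:
  0.544 megaohms = 0.544e3 kiloohms = 544
  0.00322 megaohms = 0.00322e3 kiloohms = 3.22
  83700 ohms = 83700e-3 kiloohms = 83.7
Sum: 544 + 3.22 + 83.7 = 630.92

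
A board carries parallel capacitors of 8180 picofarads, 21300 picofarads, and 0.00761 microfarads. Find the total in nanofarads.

In nanofarads:
  8180 picofarads = 8180e-3 nanofarads = 8.18
  21300 picofarads = 21300e-3 nanofarads = 21.3
  0.00761 microfarads = 0.00761e3 nanofarads = 7.61
Sum: 8.18 + 21.3 + 7.61 = 37.09

37.09 nanofarads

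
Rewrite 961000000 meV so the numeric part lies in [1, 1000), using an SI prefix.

= 961 × 10³ eV; 10³ is kilo.

961 keV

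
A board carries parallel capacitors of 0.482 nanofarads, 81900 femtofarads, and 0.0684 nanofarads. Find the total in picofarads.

In picofarads:
  0.482 nanofarads = 0.482e3 picofarads = 482
  81900 femtofarads = 81900e-3 picofarads = 81.9
  0.0684 nanofarads = 0.0684e3 picofarads = 68.4
Sum: 482 + 81.9 + 68.4 = 632.3

632.3 picofarads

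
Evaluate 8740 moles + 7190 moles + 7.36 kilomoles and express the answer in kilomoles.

In kilomoles:
  8740 moles = 8740 × 10⁻³ kilomoles = 8.74
  7190 moles = 7190 × 10⁻³ kilomoles = 7.19
  7.36 kilomoles → 7.36
Sum: 8.74 + 7.19 + 7.36 = 23.29

23.29 kilomoles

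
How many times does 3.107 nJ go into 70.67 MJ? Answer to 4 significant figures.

22750000000000000

(70.67 × 10^6) / (3.107 × 10^-9) = 22.745 × 10^15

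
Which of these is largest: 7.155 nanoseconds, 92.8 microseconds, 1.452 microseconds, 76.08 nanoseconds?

7.155 nanoseconds = 0.000000007155 seconds
92.8 microseconds = 0.0000928 seconds
1.452 microseconds = 0.000001452 seconds
76.08 nanoseconds = 0.00000007608 seconds

92.8 microseconds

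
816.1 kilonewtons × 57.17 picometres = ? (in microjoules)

46.656437 microjoules

816.1 × 10^3 × 57.17 × 10^-12 = 46656.437 × 10^-9 J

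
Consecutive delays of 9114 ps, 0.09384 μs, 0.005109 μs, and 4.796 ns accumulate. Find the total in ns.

In ns:
  9114 ps = 9114 × 10⁻³ ns = 9.114
  0.09384 μs = 0.09384 × 10³ ns = 93.84
  0.005109 μs = 0.005109 × 10³ ns = 5.109
  4.796 ns → 4.796
Sum: 9.114 + 93.84 + 5.109 + 4.796 = 112.859

112.859 ns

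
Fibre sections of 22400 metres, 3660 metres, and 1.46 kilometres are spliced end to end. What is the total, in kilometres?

In kilometres:
  22400 metres = 22400 × 10⁻³ kilometres = 22.4
  3660 metres = 3660 × 10⁻³ kilometres = 3.66
  1.46 kilometres → 1.46
Sum: 22.4 + 3.66 + 1.46 = 27.52

27.52 kilometres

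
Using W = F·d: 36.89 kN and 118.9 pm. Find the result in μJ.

36.89 × 10^3 × 118.9 × 10^-12 = 4386.221 × 10^-9 J

4.386221 μJ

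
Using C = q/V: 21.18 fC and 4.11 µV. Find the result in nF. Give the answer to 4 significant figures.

5.153 nF

(21.18e-15) / (4.11e-6) = 5.15328e-9 F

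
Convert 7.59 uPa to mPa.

0.00759 mPa

micro = 10^-6, milli = 10^-3; factor is 10^-3.
7.59 × 10^-3 = 0.00759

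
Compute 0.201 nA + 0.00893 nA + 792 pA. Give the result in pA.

1001.93 pA

In pA:
  0.201 nA = 0.201 × 10³ pA = 201
  0.00893 nA = 0.00893 × 10³ pA = 8.93
  792 pA → 792
Sum: 201 + 8.93 + 792 = 1001.93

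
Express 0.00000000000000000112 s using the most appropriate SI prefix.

= 1.12 × 10^-18 s; 10^-18 is atto.

1.12 as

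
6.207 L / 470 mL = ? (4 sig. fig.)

(6.207) / (470 × 10⁻³) = 0.013206 × 10³

13.21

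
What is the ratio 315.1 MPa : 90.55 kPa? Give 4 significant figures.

3480

(315.1 × 10^6) / (90.55 × 10^3) = 3.4798 × 10^3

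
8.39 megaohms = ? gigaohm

mega = 10^6, giga = 10^9; factor is 10^-3.
8.39 × 10^-3 = 0.00839

0.00839 gigaohms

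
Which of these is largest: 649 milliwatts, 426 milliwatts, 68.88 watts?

68.88 watts

649 milliwatts = 0.649 watts
426 milliwatts = 0.426 watts
68.88 watts = 68.88 watts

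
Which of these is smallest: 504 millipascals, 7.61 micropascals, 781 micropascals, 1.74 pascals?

7.61 micropascals

504 millipascals = 0.504 pascals
7.61 micropascals = 0.00000761 pascals
781 micropascals = 0.000781 pascals
1.74 pascals = 1.74 pascals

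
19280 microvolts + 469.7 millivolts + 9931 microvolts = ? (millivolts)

In millivolts:
  19280 microvolts = 19280e-3 millivolts = 19.28
  469.7 millivolts → 469.7
  9931 microvolts = 9931e-3 millivolts = 9.931
Sum: 19.28 + 469.7 + 9.931 = 498.911

498.911 millivolts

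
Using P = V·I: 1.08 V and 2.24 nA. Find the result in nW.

2.4192 nW

1.08 × 2.24 × 10⁻⁹ = 2.4192 × 10⁻⁹ W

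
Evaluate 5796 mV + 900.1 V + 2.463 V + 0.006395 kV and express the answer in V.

914.754 V

In V:
  5796 mV = 5796 × 10^-3 V = 5.796
  900.1 V → 900.1
  2.463 V → 2.463
  0.006395 kV = 0.006395 × 10^3 V = 6.395
Sum: 5.796 + 900.1 + 2.463 + 6.395 = 914.754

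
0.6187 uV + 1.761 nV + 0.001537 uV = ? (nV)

In nV:
  0.6187 uV = 0.6187 × 10^3 nV = 618.7
  1.761 nV → 1.761
  0.001537 uV = 0.001537 × 10^3 nV = 1.537
Sum: 618.7 + 1.761 + 1.537 = 621.998

621.998 nV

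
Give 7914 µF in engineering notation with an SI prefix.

7.914 mF

= 7.914 × 10^-3 F; 10^-3 is milli.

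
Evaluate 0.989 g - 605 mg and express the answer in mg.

384 mg

In mg:
  0.989 g = 0.989e3 mg = 989
  605 mg → 605
Difference: 989 - 605 = 384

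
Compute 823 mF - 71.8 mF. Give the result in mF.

In mF:
  823 mF → 823
  71.8 mF → 71.8
Difference: 823 - 71.8 = 751.2

751.2 mF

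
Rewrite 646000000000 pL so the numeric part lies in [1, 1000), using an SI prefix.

= 646 × 10^-3 L; 10^-3 is milli.

646 mL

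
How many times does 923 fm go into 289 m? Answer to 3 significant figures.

313000000000000

(289) / (923e-15) = 0.3131e15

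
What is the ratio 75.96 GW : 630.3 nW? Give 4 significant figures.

(75.96 × 10^9) / (630.3 × 10^-9) = 0.12051 × 10^18

120500000000000000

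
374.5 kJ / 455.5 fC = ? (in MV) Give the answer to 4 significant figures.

(374.5 × 10^3) / (455.5 × 10^-15) = 0.822173 × 10^18 V

822200000000 MV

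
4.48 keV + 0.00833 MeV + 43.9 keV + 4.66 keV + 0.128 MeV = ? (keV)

In keV:
  4.48 keV → 4.48
  0.00833 MeV = 0.00833 × 10³ keV = 8.33
  43.9 keV → 43.9
  4.66 keV → 4.66
  0.128 MeV = 0.128 × 10³ keV = 128
Sum: 4.48 + 8.33 + 43.9 + 4.66 + 128 = 189.37

189.37 keV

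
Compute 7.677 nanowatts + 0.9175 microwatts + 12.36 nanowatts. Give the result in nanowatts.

937.537 nanowatts

In nanowatts:
  7.677 nanowatts → 7.677
  0.9175 microwatts = 0.9175e3 nanowatts = 917.5
  12.36 nanowatts → 12.36
Sum: 7.677 + 917.5 + 12.36 = 937.537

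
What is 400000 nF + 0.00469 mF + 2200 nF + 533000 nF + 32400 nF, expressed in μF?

972.29 μF

In μF:
  400000 nF = 400000 × 10⁻³ μF = 400
  0.00469 mF = 0.00469 × 10³ μF = 4.69
  2200 nF = 2200 × 10⁻³ μF = 2.2
  533000 nF = 533000 × 10⁻³ μF = 533
  32400 nF = 32400 × 10⁻³ μF = 32.4
Sum: 400 + 4.69 + 2.2 + 533 + 32.4 = 972.29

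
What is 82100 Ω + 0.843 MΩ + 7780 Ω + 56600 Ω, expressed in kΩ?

989.48 kΩ

In kΩ:
  82100 Ω = 82100 × 10^-3 kΩ = 82.1
  0.843 MΩ = 0.843 × 10^3 kΩ = 843
  7780 Ω = 7780 × 10^-3 kΩ = 7.78
  56600 Ω = 56600 × 10^-3 kΩ = 56.6
Sum: 82.1 + 843 + 7.78 + 56.6 = 989.48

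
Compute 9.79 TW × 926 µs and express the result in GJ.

9.06554 GJ

9.79 × 10^12 × 926 × 10^-6 = 9065.54 × 10^6 J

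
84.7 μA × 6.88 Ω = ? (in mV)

84.7 × 10⁻⁶ × 6.88 = 582.736 × 10⁻⁶ V

0.582736 mV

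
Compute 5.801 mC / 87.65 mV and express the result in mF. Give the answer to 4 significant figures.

66.18 mF

(5.801 × 10⁻³) / (87.65 × 10⁻³) = 0.0661837 F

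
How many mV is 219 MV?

mega = 10^6, milli = 10^-3; factor is 10^9.
219 × 10^9 = 219000000000

219000000000 mV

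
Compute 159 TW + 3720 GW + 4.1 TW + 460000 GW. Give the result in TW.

626.82 TW

In TW:
  159 TW → 159
  3720 GW = 3720e-3 TW = 3.72
  4.1 TW → 4.1
  460000 GW = 460000e-3 TW = 460
Sum: 159 + 3.72 + 4.1 + 460 = 626.82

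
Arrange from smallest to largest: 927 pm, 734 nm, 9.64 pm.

9.64 pm < 927 pm < 734 nm

927 pm = 0.000000000927 m
734 nm = 0.000000734 m
9.64 pm = 0.00000000000964 m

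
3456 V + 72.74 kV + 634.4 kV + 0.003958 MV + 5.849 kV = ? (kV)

720.403 kV

In kV:
  3456 V = 3456 × 10^-3 kV = 3.456
  72.74 kV → 72.74
  634.4 kV → 634.4
  0.003958 MV = 0.003958 × 10^3 kV = 3.958
  5.849 kV → 5.849
Sum: 3.456 + 72.74 + 634.4 + 3.958 + 5.849 = 720.403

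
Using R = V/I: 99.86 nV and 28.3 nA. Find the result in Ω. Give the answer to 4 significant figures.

(99.86 × 10^-9) / (28.3 × 10^-9) = 3.52862 Ω

3.529 Ω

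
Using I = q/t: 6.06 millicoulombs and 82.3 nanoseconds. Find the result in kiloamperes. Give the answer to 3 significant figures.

73.6 kiloamperes

(6.06e-3) / (82.3e-9) = 0.073633e6 A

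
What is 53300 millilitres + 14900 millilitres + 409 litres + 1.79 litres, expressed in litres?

In litres:
  53300 millilitres = 53300 × 10⁻³ litres = 53.3
  14900 millilitres = 14900 × 10⁻³ litres = 14.9
  409 litres → 409
  1.79 litres → 1.79
Sum: 53.3 + 14.9 + 409 + 1.79 = 478.99

478.99 litres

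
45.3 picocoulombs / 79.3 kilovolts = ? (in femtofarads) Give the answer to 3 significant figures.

(45.3 × 10^-12) / (79.3 × 10^3) = 0.57125 × 10^-15 F

0.571 femtofarads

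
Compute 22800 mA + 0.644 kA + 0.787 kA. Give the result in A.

1453.8 A

In A:
  22800 mA = 22800e-3 A = 22.8
  0.644 kA = 0.644e3 A = 644
  0.787 kA = 0.787e3 A = 787
Sum: 22.8 + 644 + 787 = 1453.8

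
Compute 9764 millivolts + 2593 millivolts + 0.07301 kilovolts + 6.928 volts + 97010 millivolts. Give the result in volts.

189.305 volts

In volts:
  9764 millivolts = 9764e-3 volts = 9.764
  2593 millivolts = 2593e-3 volts = 2.593
  0.07301 kilovolts = 0.07301e3 volts = 73.01
  6.928 volts → 6.928
  97010 millivolts = 97010e-3 volts = 97.01
Sum: 9.764 + 2.593 + 73.01 + 6.928 + 97.01 = 189.305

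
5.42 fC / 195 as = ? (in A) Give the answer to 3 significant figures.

(5.42 × 10⁻¹⁵) / (195 × 10⁻¹⁸) = 0.027795 × 10³ A

27.8 A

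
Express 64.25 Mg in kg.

64250 kg

mega = 1e6, kilo = 1e3; factor is 1e3.
64.25 × 1e3 = 64250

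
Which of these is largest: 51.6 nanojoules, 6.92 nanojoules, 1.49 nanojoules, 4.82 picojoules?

51.6 nanojoules

51.6 nanojoules = 0.0000000516 joules
6.92 nanojoules = 0.00000000692 joules
1.49 nanojoules = 0.00000000149 joules
4.82 picojoules = 0.00000000000482 joules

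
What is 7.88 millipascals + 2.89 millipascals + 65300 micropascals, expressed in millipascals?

76.07 millipascals

In millipascals:
  7.88 millipascals → 7.88
  2.89 millipascals → 2.89
  65300 micropascals = 65300 × 10⁻³ millipascals = 65.3
Sum: 7.88 + 2.89 + 65.3 = 76.07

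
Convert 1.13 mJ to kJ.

0.00000113 kJ

milli = 10^-3, kilo = 10^3; factor is 10^-6.
1.13 × 10^-6 = 0.00000113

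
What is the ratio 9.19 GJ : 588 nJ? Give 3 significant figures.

15600000000000000

(9.19 × 10⁹) / (588 × 10⁻⁹) = 0.01563 × 10¹⁸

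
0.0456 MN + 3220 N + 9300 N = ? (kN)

58.12 kN

In kN:
  0.0456 MN = 0.0456e3 kN = 45.6
  3220 N = 3220e-3 kN = 3.22
  9300 N = 9300e-3 kN = 9.3
Sum: 45.6 + 3.22 + 9.3 = 58.12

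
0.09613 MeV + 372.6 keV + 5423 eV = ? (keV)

In keV:
  0.09613 MeV = 0.09613 × 10^3 keV = 96.13
  372.6 keV → 372.6
  5423 eV = 5423 × 10^-3 keV = 5.423
Sum: 96.13 + 372.6 + 5.423 = 474.153

474.153 keV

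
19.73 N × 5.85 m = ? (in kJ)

0.1154205 kJ

19.73 × 5.85 = 115.4205 J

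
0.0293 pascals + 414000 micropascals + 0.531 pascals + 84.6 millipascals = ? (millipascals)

In millipascals:
  0.0293 pascals = 0.0293 × 10³ millipascals = 29.3
  414000 micropascals = 414000 × 10⁻³ millipascals = 414
  0.531 pascals = 0.531 × 10³ millipascals = 531
  84.6 millipascals → 84.6
Sum: 29.3 + 414 + 531 + 84.6 = 1058.9

1058.9 millipascals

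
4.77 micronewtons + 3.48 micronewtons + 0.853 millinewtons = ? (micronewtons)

In micronewtons:
  4.77 micronewtons → 4.77
  3.48 micronewtons → 3.48
  0.853 millinewtons = 0.853e3 micronewtons = 853
Sum: 4.77 + 3.48 + 853 = 861.25

861.25 micronewtons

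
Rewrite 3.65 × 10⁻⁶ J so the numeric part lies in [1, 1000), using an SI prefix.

= 3.65 × 10⁻⁶ J; 10⁻⁶ is micro.

3.65 uJ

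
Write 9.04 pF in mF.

pico = 10⁻¹², milli = 10⁻³; factor is 10⁻⁹.
9.04 × 10⁻⁹ = 0.00000000904

0.00000000904 mF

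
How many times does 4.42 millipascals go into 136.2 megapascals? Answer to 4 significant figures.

30810000000

(136.2e6) / (4.42e-3) = 30.814e9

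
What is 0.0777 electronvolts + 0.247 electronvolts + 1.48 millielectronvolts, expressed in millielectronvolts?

In millielectronvolts:
  0.0777 electronvolts = 0.0777e3 millielectronvolts = 77.7
  0.247 electronvolts = 0.247e3 millielectronvolts = 247
  1.48 millielectronvolts → 1.48
Sum: 77.7 + 247 + 1.48 = 326.18

326.18 millielectronvolts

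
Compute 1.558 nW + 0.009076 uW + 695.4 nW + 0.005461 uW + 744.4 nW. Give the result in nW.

1455.895 nW

In nW:
  1.558 nW → 1.558
  0.009076 uW = 0.009076e3 nW = 9.076
  695.4 nW → 695.4
  0.005461 uW = 0.005461e3 nW = 5.461
  744.4 nW → 744.4
Sum: 1.558 + 9.076 + 695.4 + 5.461 + 744.4 = 1455.895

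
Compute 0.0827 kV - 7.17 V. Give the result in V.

75.53 V

In V:
  0.0827 kV = 0.0827 × 10^3 V = 82.7
  7.17 V → 7.17
Difference: 82.7 - 7.17 = 75.53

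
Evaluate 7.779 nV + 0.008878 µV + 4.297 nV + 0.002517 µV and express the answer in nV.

23.471 nV

In nV:
  7.779 nV → 7.779
  0.008878 µV = 0.008878 × 10^3 nV = 8.878
  4.297 nV → 4.297
  0.002517 µV = 0.002517 × 10^3 nV = 2.517
Sum: 7.779 + 8.878 + 4.297 + 2.517 = 23.471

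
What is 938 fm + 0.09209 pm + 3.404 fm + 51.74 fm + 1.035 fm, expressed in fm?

1086.269 fm

In fm:
  938 fm → 938
  0.09209 pm = 0.09209 × 10^3 fm = 92.09
  3.404 fm → 3.404
  51.74 fm → 51.74
  1.035 fm → 1.035
Sum: 938 + 92.09 + 3.404 + 51.74 + 1.035 = 1086.269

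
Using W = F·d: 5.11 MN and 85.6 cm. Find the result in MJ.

4.37416 MJ

5.11 × 10^6 × 85.6 × 10^-2 = 437.416 × 10^4 J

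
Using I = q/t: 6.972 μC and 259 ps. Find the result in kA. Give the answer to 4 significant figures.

26.92 kA

(6.972 × 10^-6) / (259 × 10^-12) = 0.0269189 × 10^6 A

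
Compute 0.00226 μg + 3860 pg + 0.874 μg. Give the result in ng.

880.12 ng

In ng:
  0.00226 μg = 0.00226 × 10³ ng = 2.26
  3860 pg = 3860 × 10⁻³ ng = 3.86
  0.874 μg = 0.874 × 10³ ng = 874
Sum: 2.26 + 3.86 + 874 = 880.12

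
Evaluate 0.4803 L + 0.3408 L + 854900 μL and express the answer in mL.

1676 mL

In mL:
  0.4803 L = 0.4803 × 10^3 mL = 480.3
  0.3408 L = 0.3408 × 10^3 mL = 340.8
  854900 μL = 854900 × 10^-3 mL = 854.9
Sum: 480.3 + 340.8 + 854.9 = 1676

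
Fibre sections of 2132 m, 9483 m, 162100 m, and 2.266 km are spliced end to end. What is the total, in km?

175.981 km

In km:
  2132 m = 2132e-3 km = 2.132
  9483 m = 9483e-3 km = 9.483
  162100 m = 162100e-3 km = 162.1
  2.266 km → 2.266
Sum: 2.132 + 9.483 + 162.1 + 2.266 = 175.981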